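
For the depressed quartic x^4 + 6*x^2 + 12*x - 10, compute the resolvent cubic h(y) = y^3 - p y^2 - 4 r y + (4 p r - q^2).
h(y) = y^3 - 6*y^2 + 40*y - 384

Identify coefficients: p = 6, q = 12, r = -10.
Plug into h(y) = y^3 - p y^2 - 4 r y + (4 p r - q^2):
  h(y) = y^3 - (6) y^2 - 4*(-10) y + (4*(6)*(-10) - (12)^2)
       = y^3 + (-6) y^2 + (40) y + (-384).
Simplifying: h(y) = y^3 - 6*y^2 + 40*y - 384.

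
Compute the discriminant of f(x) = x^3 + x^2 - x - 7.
Δ = -1164

For x^3 + a x^2 + b x + c the discriminant is Δ = 18 a b c - 4 a^3 c + a^2 b^2 - 4 b^3 - 27 c^2.
Plug a = 1, b = -1, c = -7:
  18*(1)*(-1)*(-7) - 4*(1)^3*(-7) + (1)^2*(-1)^2 - 4*(-1)^3 - 27*(-7)^2
  = 126 + (28) + 1 + (4) + (-1323)
  = -1164.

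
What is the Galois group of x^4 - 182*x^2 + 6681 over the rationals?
Gal(K/Q) = V_4 (Klein four-group, Z/2Z × Z/2Z)

f factors as (x^2 - 51)(x^2 - 131), so the splitting field is K = Q(sqrt(51), sqrt(131)). The elements 51, 131, 6681 are all non-squares in Q, so sqrt(51) and sqrt(131) generate independent quadratic extensions. Thus [K:Q] = 4 and Gal(K/Q) is generated by the two order-2 automorphisms sqrt(51) ↦ -sqrt(51) and sqrt(131) ↦ -sqrt(131), giving V_4.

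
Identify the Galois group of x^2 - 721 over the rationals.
Gal(K/Q) = Z/2Z (cyclic of order 2)

x^2 - 721 is irreducible over Q since 721 is not a rational square. The splitting field Q(sqrt(721)) has degree 2 over Q, and its unique nontrivial automorphism is sqrt(721) ↦ -sqrt(721). Hence Gal(Q(sqrt(721))/Q) = Z/2Z.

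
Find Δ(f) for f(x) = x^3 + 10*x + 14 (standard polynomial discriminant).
Δ = -9292

For a depressed cubic x^3 + p x + q the discriminant is Δ = -4 p^3 - 27 q^2 = -4*(10)^3 - 27*(14)^2 = -4000 - 5292 = -9292.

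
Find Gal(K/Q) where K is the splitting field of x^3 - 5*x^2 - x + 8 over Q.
Gal(K/Q) = S_3 (symmetric group of order 6)

Compute the discriminant of x^3 + (-5)*x^2 + (-1)*x + (8): Δ = 3021. Since Δ is not a rational square, the Galois group is not contained in A_3; it must be the full S_3 (irreducibility of the cubic rules out anything smaller).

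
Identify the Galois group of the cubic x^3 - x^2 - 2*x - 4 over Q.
Gal(K/Q) = S_3 (symmetric group of order 6)

Compute the discriminant of x^3 + (-1)*x^2 + (-2)*x + (-4): Δ = -556. Since Δ is not a rational square, the Galois group is not contained in A_3; it must be the full S_3 (irreducibility of the cubic rules out anything smaller).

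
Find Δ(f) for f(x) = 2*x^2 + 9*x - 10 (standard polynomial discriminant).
Δ = 161

For a quadratic a x^2 + b x + c the discriminant is Δ = b^2 - 4ac = (9)^2 - 4*(2)*(-10) = 81 - (-80) = 161.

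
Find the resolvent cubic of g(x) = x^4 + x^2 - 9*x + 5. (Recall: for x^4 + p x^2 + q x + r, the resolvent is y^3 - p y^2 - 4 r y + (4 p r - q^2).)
h(y) = y^3 - y^2 - 20*y - 61

Identify coefficients: p = 1, q = -9, r = 5.
Plug into h(y) = y^3 - p y^2 - 4 r y + (4 p r - q^2):
  h(y) = y^3 - (1) y^2 - 4*(5) y + (4*(1)*(5) - (-9)^2)
       = y^3 + (-1) y^2 + (-20) y + (-61).
Simplifying: h(y) = y^3 - y^2 - 20*y - 61.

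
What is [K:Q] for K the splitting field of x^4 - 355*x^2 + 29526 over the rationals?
[K:Q] = 4

f factors as (x^2 - 133)(x^2 - 222); the splitting field is K = Q(sqrt(133), sqrt(222)). Since 133, 222, and 29526 are all non-squares in Q, the three subfields Q(sqrt(133)), Q(sqrt(222)), Q(sqrt(29526)) are distinct degree-2 extensions, so [K:Q] = 4 (Klein four Galois group).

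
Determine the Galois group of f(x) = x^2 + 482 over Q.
Gal(K/Q) = Z/2Z (cyclic of order 2)

x^2 + 482 is irreducible over Q since -482 is not a rational square. The splitting field Q(sqrt(-482)) has degree 2 over Q, and its unique nontrivial automorphism is sqrt(-482) ↦ -sqrt(-482). Hence Gal(Q(sqrt(-482))/Q) = Z/2Z.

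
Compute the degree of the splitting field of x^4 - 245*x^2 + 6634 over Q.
[K:Q] = 4

f factors as (x^2 - 31)(x^2 - 214); the splitting field is K = Q(sqrt(31), sqrt(214)). Since 31, 214, and 6634 are all non-squares in Q, the three subfields Q(sqrt(31)), Q(sqrt(214)), Q(sqrt(6634)) are distinct degree-2 extensions, so [K:Q] = 4 (Klein four Galois group).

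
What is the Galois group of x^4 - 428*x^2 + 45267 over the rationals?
Gal(K/Q) = V_4 (Klein four-group, Z/2Z × Z/2Z)

f factors as (x^2 - 237)(x^2 - 191), so the splitting field is K = Q(sqrt(237), sqrt(191)). The elements 237, 191, 45267 are all non-squares in Q, so sqrt(237) and sqrt(191) generate independent quadratic extensions. Thus [K:Q] = 4 and Gal(K/Q) is generated by the two order-2 automorphisms sqrt(237) ↦ -sqrt(237) and sqrt(191) ↦ -sqrt(191), giving V_4.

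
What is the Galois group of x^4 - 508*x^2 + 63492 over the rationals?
Gal(K/Q) = V_4 (Klein four-group, Z/2Z × Z/2Z)

f factors as (x^2 - 222)(x^2 - 286), so the splitting field is K = Q(sqrt(222), sqrt(286)). The elements 222, 286, 63492 are all non-squares in Q, so sqrt(222) and sqrt(286) generate independent quadratic extensions. Thus [K:Q] = 4 and Gal(K/Q) is generated by the two order-2 automorphisms sqrt(222) ↦ -sqrt(222) and sqrt(286) ↦ -sqrt(286), giving V_4.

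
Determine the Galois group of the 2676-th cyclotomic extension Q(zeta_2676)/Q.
|Gal(Q(zeta_2676)/Q)| = phi(2676) = 888; group ≅ (Z/2676Z)^* ≅ Z/2Z × Z/2Z × Z/222Z

The n-th cyclotomic polynomial Φ_2676(x) is the minimal polynomial of zeta_2676 over Q and has degree phi(2676) = 888. So Q(zeta_2676) is a degree-888 Galois extension with Galois group (Z/2676Z)^*. By CRT, (Z/2676Z)^* ≅ (Z/4Z)^* × (Z/3Z)^* × (Z/223Z)^*. Each prime-power unit group is (Z/4Z)^* ≅ Z/2Z; (Z/3Z)^* ≅ Z/2Z; (Z/223Z)^* ≅ Z/222Z. Hence Gal(Q(zeta_2676)/Q) ≅ Z/2Z × Z/2Z × Z/222Z.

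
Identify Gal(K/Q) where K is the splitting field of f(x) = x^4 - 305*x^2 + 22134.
Gal(K/Q) = V_4 (Klein four-group, Z/2Z × Z/2Z)

f factors as (x^2 - 186)(x^2 - 119), so the splitting field is K = Q(sqrt(186), sqrt(119)). The elements 186, 119, 22134 are all non-squares in Q, so sqrt(186) and sqrt(119) generate independent quadratic extensions. Thus [K:Q] = 4 and Gal(K/Q) is generated by the two order-2 automorphisms sqrt(186) ↦ -sqrt(186) and sqrt(119) ↦ -sqrt(119), giving V_4.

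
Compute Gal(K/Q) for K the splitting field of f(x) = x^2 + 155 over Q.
Gal(K/Q) = Z/2Z (cyclic of order 2)

x^2 + 155 is irreducible over Q since -155 is not a rational square. The splitting field Q(sqrt(-155)) has degree 2 over Q, and its unique nontrivial automorphism is sqrt(-155) ↦ -sqrt(-155). Hence Gal(Q(sqrt(-155))/Q) = Z/2Z.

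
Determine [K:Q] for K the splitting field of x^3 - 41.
[K:Q] = 6

x^3 - 41 has one real root r = 41^(1/3) and two complex roots r*zeta_3, r*zeta_3^2 where zeta_3 = e^(2*pi*i/3). The splitting field is Q(r, zeta_3). [Q(r):Q] = 3 and [Q(zeta_3):Q] = 2 with gcd = 1, so [Q(r, zeta_3):Q] = 3 * 2 = 6.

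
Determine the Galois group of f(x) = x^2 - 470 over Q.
Gal(K/Q) = Z/2Z (cyclic of order 2)

x^2 - 470 is irreducible over Q since 470 is not a rational square. The splitting field Q(sqrt(470)) has degree 2 over Q, and its unique nontrivial automorphism is sqrt(470) ↦ -sqrt(470). Hence Gal(Q(sqrt(470))/Q) = Z/2Z.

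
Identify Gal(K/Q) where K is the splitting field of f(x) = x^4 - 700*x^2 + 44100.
Gal(K/Q) = Z/2Z (cyclic of order 2)

f factors as (x^2 - 630)(x^2 - 70), so the splitting field is K = Q(sqrt(630), sqrt(70)). The squarefree part of 630 is 70 and the squarefree part of 70 is also 70, so sqrt(630) and sqrt(70) are both rational multiples of sqrt(70). Hence Q(sqrt(630)) = Q(sqrt(70)) = Q(sqrt(70)), and the splitting field collapses to a single degree-2 extension with Galois group Z/2Z.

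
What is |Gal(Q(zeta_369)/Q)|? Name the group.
|Gal(Q(zeta_369)/Q)| = phi(369) = 240; group ≅ (Z/369Z)^* ≅ Z/6Z × Z/40Z

The n-th cyclotomic polynomial Φ_369(x) is the minimal polynomial of zeta_369 over Q and has degree phi(369) = 240. So Q(zeta_369) is a degree-240 Galois extension with Galois group (Z/369Z)^*. By CRT, (Z/369Z)^* ≅ (Z/9Z)^* × (Z/41Z)^*. Each prime-power unit group is (Z/9Z)^* ≅ Z/6Z; (Z/41Z)^* ≅ Z/40Z. Hence Gal(Q(zeta_369)/Q) ≅ Z/6Z × Z/40Z.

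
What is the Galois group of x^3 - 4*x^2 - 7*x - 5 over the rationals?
Gal(K/Q) = S_3 (symmetric group of order 6)

Compute the discriminant of x^3 + (-4)*x^2 + (-7)*x + (-5): Δ = -2319. Since Δ is not a rational square, the Galois group is not contained in A_3; it must be the full S_3 (irreducibility of the cubic rules out anything smaller).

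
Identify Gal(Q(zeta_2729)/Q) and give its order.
|Gal(Q(zeta_2729)/Q)| = phi(2729) = 2728; group ≅ (Z/2729Z)^* ≅ Z/2728Z

The n-th cyclotomic polynomial Φ_2729(x) is the minimal polynomial of zeta_2729 over Q and has degree phi(2729) = 2728. So Q(zeta_2729) is a degree-2728 Galois extension with Galois group (Z/2729Z)^*. (Z/2729Z)^* is cyclic since 2729 is an odd prime power (or 4). Hence Gal(Q(zeta_2729)/Q) ≅ Z/2728Z.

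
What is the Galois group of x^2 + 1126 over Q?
Gal(K/Q) = Z/2Z (cyclic of order 2)

x^2 + 1126 is irreducible over Q since -1126 is not a rational square. The splitting field Q(sqrt(-1126)) has degree 2 over Q, and its unique nontrivial automorphism is sqrt(-1126) ↦ -sqrt(-1126). Hence Gal(Q(sqrt(-1126))/Q) = Z/2Z.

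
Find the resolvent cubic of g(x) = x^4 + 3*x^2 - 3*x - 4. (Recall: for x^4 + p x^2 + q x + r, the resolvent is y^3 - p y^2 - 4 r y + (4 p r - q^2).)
h(y) = y^3 - 3*y^2 + 16*y - 57

Identify coefficients: p = 3, q = -3, r = -4.
Plug into h(y) = y^3 - p y^2 - 4 r y + (4 p r - q^2):
  h(y) = y^3 - (3) y^2 - 4*(-4) y + (4*(3)*(-4) - (-3)^2)
       = y^3 + (-3) y^2 + (16) y + (-57).
Simplifying: h(y) = y^3 - 3*y^2 + 16*y - 57.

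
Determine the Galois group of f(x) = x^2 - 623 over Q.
Gal(K/Q) = Z/2Z (cyclic of order 2)

x^2 - 623 is irreducible over Q since 623 is not a rational square. The splitting field Q(sqrt(623)) has degree 2 over Q, and its unique nontrivial automorphism is sqrt(623) ↦ -sqrt(623). Hence Gal(Q(sqrt(623))/Q) = Z/2Z.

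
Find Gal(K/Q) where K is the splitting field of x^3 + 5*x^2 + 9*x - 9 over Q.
Gal(K/Q) = S_3 (symmetric group of order 6)

Compute the discriminant of x^3 + (5)*x^2 + (9)*x + (-9): Δ = -5868. Since Δ is not a rational square, the Galois group is not contained in A_3; it must be the full S_3 (irreducibility of the cubic rules out anything smaller).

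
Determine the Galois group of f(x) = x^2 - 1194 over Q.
Gal(K/Q) = Z/2Z (cyclic of order 2)

x^2 - 1194 is irreducible over Q since 1194 is not a rational square. The splitting field Q(sqrt(1194)) has degree 2 over Q, and its unique nontrivial automorphism is sqrt(1194) ↦ -sqrt(1194). Hence Gal(Q(sqrt(1194))/Q) = Z/2Z.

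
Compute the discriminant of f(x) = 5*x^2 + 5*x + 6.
Δ = -95

For a quadratic a x^2 + b x + c the discriminant is Δ = b^2 - 4ac = (5)^2 - 4*(5)*(6) = 25 - (120) = -95.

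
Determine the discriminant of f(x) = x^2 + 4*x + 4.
Δ = 0

For a quadratic a x^2 + b x + c the discriminant is Δ = b^2 - 4ac = (4)^2 - 4*(1)*(4) = 16 - (16) = 0.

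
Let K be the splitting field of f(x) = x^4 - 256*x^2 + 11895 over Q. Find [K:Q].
[K:Q] = 4

f factors as (x^2 - 195)(x^2 - 61); the splitting field is K = Q(sqrt(195), sqrt(61)). Since 195, 61, and 11895 are all non-squares in Q, the three subfields Q(sqrt(195)), Q(sqrt(61)), Q(sqrt(11895)) are distinct degree-2 extensions, so [K:Q] = 4 (Klein four Galois group).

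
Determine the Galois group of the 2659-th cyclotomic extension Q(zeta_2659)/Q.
|Gal(Q(zeta_2659)/Q)| = phi(2659) = 2658; group ≅ (Z/2659Z)^* ≅ Z/2658Z

The n-th cyclotomic polynomial Φ_2659(x) is the minimal polynomial of zeta_2659 over Q and has degree phi(2659) = 2658. So Q(zeta_2659) is a degree-2658 Galois extension with Galois group (Z/2659Z)^*. (Z/2659Z)^* is cyclic since 2659 is an odd prime power (or 4). Hence Gal(Q(zeta_2659)/Q) ≅ Z/2658Z.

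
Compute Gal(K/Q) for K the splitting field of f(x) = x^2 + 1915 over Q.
Gal(K/Q) = Z/2Z (cyclic of order 2)

x^2 + 1915 is irreducible over Q since -1915 is not a rational square. The splitting field Q(sqrt(-1915)) has degree 2 over Q, and its unique nontrivial automorphism is sqrt(-1915) ↦ -sqrt(-1915). Hence Gal(Q(sqrt(-1915))/Q) = Z/2Z.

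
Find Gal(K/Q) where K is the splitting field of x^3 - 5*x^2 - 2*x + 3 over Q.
Gal(K/Q) = S_3 (symmetric group of order 6)

Compute the discriminant of x^3 + (-5)*x^2 + (-2)*x + (3): Δ = 1929. Since Δ is not a rational square, the Galois group is not contained in A_3; it must be the full S_3 (irreducibility of the cubic rules out anything smaller).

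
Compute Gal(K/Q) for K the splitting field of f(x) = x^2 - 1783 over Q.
Gal(K/Q) = Z/2Z (cyclic of order 2)

x^2 - 1783 is irreducible over Q since 1783 is not a rational square. The splitting field Q(sqrt(1783)) has degree 2 over Q, and its unique nontrivial automorphism is sqrt(1783) ↦ -sqrt(1783). Hence Gal(Q(sqrt(1783))/Q) = Z/2Z.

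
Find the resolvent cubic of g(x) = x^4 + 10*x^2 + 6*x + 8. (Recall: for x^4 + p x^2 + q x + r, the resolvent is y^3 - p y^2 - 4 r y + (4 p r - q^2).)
h(y) = y^3 - 10*y^2 - 32*y + 284

Identify coefficients: p = 10, q = 6, r = 8.
Plug into h(y) = y^3 - p y^2 - 4 r y + (4 p r - q^2):
  h(y) = y^3 - (10) y^2 - 4*(8) y + (4*(10)*(8) - (6)^2)
       = y^3 + (-10) y^2 + (-32) y + (284).
Simplifying: h(y) = y^3 - 10*y^2 - 32*y + 284.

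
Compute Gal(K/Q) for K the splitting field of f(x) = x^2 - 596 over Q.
Gal(K/Q) = Z/2Z (cyclic of order 2)

x^2 - 596 is irreducible over Q since 596 is not a rational square. The splitting field Q(sqrt(596)) has degree 2 over Q, and its unique nontrivial automorphism is sqrt(596) ↦ -sqrt(596). Hence Gal(Q(sqrt(596))/Q) = Z/2Z.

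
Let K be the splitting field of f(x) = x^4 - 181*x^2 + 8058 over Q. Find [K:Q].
[K:Q] = 4

f factors as (x^2 - 79)(x^2 - 102); the splitting field is K = Q(sqrt(79), sqrt(102)). Since 79, 102, and 8058 are all non-squares in Q, the three subfields Q(sqrt(79)), Q(sqrt(102)), Q(sqrt(8058)) are distinct degree-2 extensions, so [K:Q] = 4 (Klein four Galois group).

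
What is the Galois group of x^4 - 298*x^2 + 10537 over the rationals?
Gal(K/Q) = V_4 (Klein four-group, Z/2Z × Z/2Z)

f factors as (x^2 - 257)(x^2 - 41), so the splitting field is K = Q(sqrt(257), sqrt(41)). The elements 257, 41, 10537 are all non-squares in Q, so sqrt(257) and sqrt(41) generate independent quadratic extensions. Thus [K:Q] = 4 and Gal(K/Q) is generated by the two order-2 automorphisms sqrt(257) ↦ -sqrt(257) and sqrt(41) ↦ -sqrt(41), giving V_4.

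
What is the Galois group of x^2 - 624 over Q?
Gal(K/Q) = Z/2Z (cyclic of order 2)

x^2 - 624 is irreducible over Q since 624 is not a rational square. The splitting field Q(sqrt(624)) has degree 2 over Q, and its unique nontrivial automorphism is sqrt(624) ↦ -sqrt(624). Hence Gal(Q(sqrt(624))/Q) = Z/2Z.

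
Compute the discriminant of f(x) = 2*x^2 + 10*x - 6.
Δ = 148

For a quadratic a x^2 + b x + c the discriminant is Δ = b^2 - 4ac = (10)^2 - 4*(2)*(-6) = 100 - (-48) = 148.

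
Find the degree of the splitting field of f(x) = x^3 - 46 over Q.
[K:Q] = 6

x^3 - 46 has one real root r = 46^(1/3) and two complex roots r*zeta_3, r*zeta_3^2 where zeta_3 = e^(2*pi*i/3). The splitting field is Q(r, zeta_3). [Q(r):Q] = 3 and [Q(zeta_3):Q] = 2 with gcd = 1, so [Q(r, zeta_3):Q] = 3 * 2 = 6.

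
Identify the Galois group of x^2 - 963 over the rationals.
Gal(K/Q) = Z/2Z (cyclic of order 2)

x^2 - 963 is irreducible over Q since 963 is not a rational square. The splitting field Q(sqrt(963)) has degree 2 over Q, and its unique nontrivial automorphism is sqrt(963) ↦ -sqrt(963). Hence Gal(Q(sqrt(963))/Q) = Z/2Z.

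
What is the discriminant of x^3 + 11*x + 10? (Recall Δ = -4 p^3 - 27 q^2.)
Δ = -8024

For a depressed cubic x^3 + p x + q the discriminant is Δ = -4 p^3 - 27 q^2 = -4*(11)^3 - 27*(10)^2 = -5324 - 2700 = -8024.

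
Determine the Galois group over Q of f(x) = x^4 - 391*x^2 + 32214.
Gal(K/Q) = V_4 (Klein four-group, Z/2Z × Z/2Z)

f factors as (x^2 - 273)(x^2 - 118), so the splitting field is K = Q(sqrt(273), sqrt(118)). The elements 273, 118, 32214 are all non-squares in Q, so sqrt(273) and sqrt(118) generate independent quadratic extensions. Thus [K:Q] = 4 and Gal(K/Q) is generated by the two order-2 automorphisms sqrt(273) ↦ -sqrt(273) and sqrt(118) ↦ -sqrt(118), giving V_4.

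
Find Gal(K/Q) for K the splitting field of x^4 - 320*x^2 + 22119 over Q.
Gal(K/Q) = V_4 (Klein four-group, Z/2Z × Z/2Z)

f factors as (x^2 - 101)(x^2 - 219), so the splitting field is K = Q(sqrt(101), sqrt(219)). The elements 101, 219, 22119 are all non-squares in Q, so sqrt(101) and sqrt(219) generate independent quadratic extensions. Thus [K:Q] = 4 and Gal(K/Q) is generated by the two order-2 automorphisms sqrt(101) ↦ -sqrt(101) and sqrt(219) ↦ -sqrt(219), giving V_4.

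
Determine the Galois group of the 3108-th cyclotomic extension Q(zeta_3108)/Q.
|Gal(Q(zeta_3108)/Q)| = phi(3108) = 864; group ≅ (Z/3108Z)^* ≅ Z/2Z × Z/2Z × Z/6Z × Z/36Z

The n-th cyclotomic polynomial Φ_3108(x) is the minimal polynomial of zeta_3108 over Q and has degree phi(3108) = 864. So Q(zeta_3108) is a degree-864 Galois extension with Galois group (Z/3108Z)^*. By CRT, (Z/3108Z)^* ≅ (Z/4Z)^* × (Z/3Z)^* × (Z/7Z)^* × (Z/37Z)^*. Each prime-power unit group is (Z/4Z)^* ≅ Z/2Z; (Z/3Z)^* ≅ Z/2Z; (Z/7Z)^* ≅ Z/6Z; (Z/37Z)^* ≅ Z/36Z. Hence Gal(Q(zeta_3108)/Q) ≅ Z/2Z × Z/2Z × Z/6Z × Z/36Z.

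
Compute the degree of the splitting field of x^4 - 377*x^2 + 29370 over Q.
[K:Q] = 4

f factors as (x^2 - 110)(x^2 - 267); the splitting field is K = Q(sqrt(110), sqrt(267)). Since 110, 267, and 29370 are all non-squares in Q, the three subfields Q(sqrt(110)), Q(sqrt(267)), Q(sqrt(29370)) are distinct degree-2 extensions, so [K:Q] = 4 (Klein four Galois group).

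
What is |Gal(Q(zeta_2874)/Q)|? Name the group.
|Gal(Q(zeta_2874)/Q)| = phi(2874) = 956; group ≅ (Z/2874Z)^* ≅ Z/2Z × Z/478Z

The n-th cyclotomic polynomial Φ_2874(x) is the minimal polynomial of zeta_2874 over Q and has degree phi(2874) = 956. So Q(zeta_2874) is a degree-956 Galois extension with Galois group (Z/2874Z)^*. By CRT, (Z/2874Z)^* ≅ (Z/2Z)^* × (Z/3Z)^* × (Z/479Z)^*. Each prime-power unit group is (Z/2Z)^* ≅ trivial group (order 1); (Z/3Z)^* ≅ Z/2Z; (Z/479Z)^* ≅ Z/478Z. Hence Gal(Q(zeta_2874)/Q) ≅ Z/2Z × Z/478Z.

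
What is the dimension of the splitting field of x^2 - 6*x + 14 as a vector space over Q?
[K:Q] = 2

The discriminant of x^2 + (-6)*x + (14) is b^2 - 4c = 36 - (56) = -20. Since -20 is not a perfect square in Q, the polynomial is irreducible over Q. Its two roots generate a degree-2 extension, so [K:Q] = 2.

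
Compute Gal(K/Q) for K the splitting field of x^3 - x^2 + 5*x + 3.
Gal(K/Q) = S_3 (symmetric group of order 6)

Compute the discriminant of x^3 + (-1)*x^2 + (5)*x + (3): Δ = -976. Since Δ is not a rational square, the Galois group is not contained in A_3; it must be the full S_3 (irreducibility of the cubic rules out anything smaller).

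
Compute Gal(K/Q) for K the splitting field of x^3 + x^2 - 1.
Gal(K/Q) = S_3 (symmetric group of order 6)

Compute the discriminant of x^3 + (1)*x^2 + (0)*x + (-1): Δ = -23. Since Δ is not a rational square, the Galois group is not contained in A_3; it must be the full S_3 (irreducibility of the cubic rules out anything smaller).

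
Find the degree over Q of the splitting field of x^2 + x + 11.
[K:Q] = 2

The discriminant of x^2 + (1)*x + (11) is b^2 - 4c = 1 - (44) = -43. Since -43 is not a perfect square in Q, the polynomial is irreducible over Q. Its two roots generate a degree-2 extension, so [K:Q] = 2.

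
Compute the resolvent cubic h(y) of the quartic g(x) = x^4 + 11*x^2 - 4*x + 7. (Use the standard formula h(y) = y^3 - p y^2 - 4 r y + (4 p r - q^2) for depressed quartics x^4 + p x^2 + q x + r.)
h(y) = y^3 - 11*y^2 - 28*y + 292

Identify coefficients: p = 11, q = -4, r = 7.
Plug into h(y) = y^3 - p y^2 - 4 r y + (4 p r - q^2):
  h(y) = y^3 - (11) y^2 - 4*(7) y + (4*(11)*(7) - (-4)^2)
       = y^3 + (-11) y^2 + (-28) y + (292).
Simplifying: h(y) = y^3 - 11*y^2 - 28*y + 292.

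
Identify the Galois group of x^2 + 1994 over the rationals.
Gal(K/Q) = Z/2Z (cyclic of order 2)

x^2 + 1994 is irreducible over Q since -1994 is not a rational square. The splitting field Q(sqrt(-1994)) has degree 2 over Q, and its unique nontrivial automorphism is sqrt(-1994) ↦ -sqrt(-1994). Hence Gal(Q(sqrt(-1994))/Q) = Z/2Z.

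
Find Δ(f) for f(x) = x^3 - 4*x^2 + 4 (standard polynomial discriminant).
Δ = 592

For x^3 + a x^2 + b x + c the discriminant is Δ = 18 a b c - 4 a^3 c + a^2 b^2 - 4 b^3 - 27 c^2.
Plug a = -4, b = 0, c = 4:
  18*(-4)*(0)*(4) - 4*(-4)^3*(4) + (-4)^2*(0)^2 - 4*(0)^3 - 27*(4)^2
  = 0 + (1024) + 0 + (0) + (-432)
  = 592.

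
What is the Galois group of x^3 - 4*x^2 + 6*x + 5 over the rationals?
Gal(K/Q) = S_3 (symmetric group of order 6)

Compute the discriminant of x^3 + (-4)*x^2 + (6)*x + (5): Δ = -1843. Since Δ is not a rational square, the Galois group is not contained in A_3; it must be the full S_3 (irreducibility of the cubic rules out anything smaller).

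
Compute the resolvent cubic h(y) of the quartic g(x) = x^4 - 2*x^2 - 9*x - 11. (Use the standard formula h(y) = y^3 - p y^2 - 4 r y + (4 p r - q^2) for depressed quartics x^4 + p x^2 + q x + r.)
h(y) = y^3 + 2*y^2 + 44*y + 7

Identify coefficients: p = -2, q = -9, r = -11.
Plug into h(y) = y^3 - p y^2 - 4 r y + (4 p r - q^2):
  h(y) = y^3 - (-2) y^2 - 4*(-11) y + (4*(-2)*(-11) - (-9)^2)
       = y^3 + (2) y^2 + (44) y + (7).
Simplifying: h(y) = y^3 + 2*y^2 + 44*y + 7.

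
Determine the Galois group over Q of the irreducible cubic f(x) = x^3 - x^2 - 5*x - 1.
Gal(K/Q) = S_3 (symmetric group of order 6)

Compute the discriminant of x^3 + (-1)*x^2 + (-5)*x + (-1): Δ = 404. Since Δ is not a rational square, the Galois group is not contained in A_3; it must be the full S_3 (irreducibility of the cubic rules out anything smaller).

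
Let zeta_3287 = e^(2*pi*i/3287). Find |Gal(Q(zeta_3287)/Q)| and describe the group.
|Gal(Q(zeta_3287)/Q)| = phi(3287) = 3096; group ≅ (Z/3287Z)^* ≅ Z/18Z × Z/172Z

The n-th cyclotomic polynomial Φ_3287(x) is the minimal polynomial of zeta_3287 over Q and has degree phi(3287) = 3096. So Q(zeta_3287) is a degree-3096 Galois extension with Galois group (Z/3287Z)^*. By CRT, (Z/3287Z)^* ≅ (Z/19Z)^* × (Z/173Z)^*. Each prime-power unit group is (Z/19Z)^* ≅ Z/18Z; (Z/173Z)^* ≅ Z/172Z. Hence Gal(Q(zeta_3287)/Q) ≅ Z/18Z × Z/172Z.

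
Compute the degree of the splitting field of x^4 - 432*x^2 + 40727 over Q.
[K:Q] = 4

f factors as (x^2 - 139)(x^2 - 293); the splitting field is K = Q(sqrt(139), sqrt(293)). Since 139, 293, and 40727 are all non-squares in Q, the three subfields Q(sqrt(139)), Q(sqrt(293)), Q(sqrt(40727)) are distinct degree-2 extensions, so [K:Q] = 4 (Klein four Galois group).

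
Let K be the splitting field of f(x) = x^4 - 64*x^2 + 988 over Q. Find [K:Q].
[K:Q] = 4

f factors as (x^2 - 26)(x^2 - 38); the splitting field is K = Q(sqrt(26), sqrt(38)). Since 26, 38, and 988 are all non-squares in Q, the three subfields Q(sqrt(26)), Q(sqrt(38)), Q(sqrt(988)) are distinct degree-2 extensions, so [K:Q] = 4 (Klein four Galois group).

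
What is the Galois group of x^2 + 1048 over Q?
Gal(K/Q) = Z/2Z (cyclic of order 2)

x^2 + 1048 is irreducible over Q since -1048 is not a rational square. The splitting field Q(sqrt(-1048)) has degree 2 over Q, and its unique nontrivial automorphism is sqrt(-1048) ↦ -sqrt(-1048). Hence Gal(Q(sqrt(-1048))/Q) = Z/2Z.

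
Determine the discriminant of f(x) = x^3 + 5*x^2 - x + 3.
Δ = -1984

For x^3 + a x^2 + b x + c the discriminant is Δ = 18 a b c - 4 a^3 c + a^2 b^2 - 4 b^3 - 27 c^2.
Plug a = 5, b = -1, c = 3:
  18*(5)*(-1)*(3) - 4*(5)^3*(3) + (5)^2*(-1)^2 - 4*(-1)^3 - 27*(3)^2
  = -270 + (-1500) + 25 + (4) + (-243)
  = -1984.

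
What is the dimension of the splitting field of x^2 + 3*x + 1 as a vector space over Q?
[K:Q] = 2

The discriminant of x^2 + (3)*x + (1) is b^2 - 4c = 9 - (4) = 5. Since 5 is not a perfect square in Q, the polynomial is irreducible over Q. Its two roots generate a degree-2 extension, so [K:Q] = 2.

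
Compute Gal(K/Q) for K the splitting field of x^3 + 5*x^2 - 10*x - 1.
Gal(K/Q) = S_3 (symmetric group of order 6)

Compute the discriminant of x^3 + (5)*x^2 + (-10)*x + (-1): Δ = 7873. Since Δ is not a rational square, the Galois group is not contained in A_3; it must be the full S_3 (irreducibility of the cubic rules out anything smaller).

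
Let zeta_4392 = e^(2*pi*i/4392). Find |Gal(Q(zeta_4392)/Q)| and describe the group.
|Gal(Q(zeta_4392)/Q)| = phi(4392) = 1440; group ≅ (Z/4392Z)^* ≅ Z/2Z × Z/2Z × Z/6Z × Z/60Z

The n-th cyclotomic polynomial Φ_4392(x) is the minimal polynomial of zeta_4392 over Q and has degree phi(4392) = 1440. So Q(zeta_4392) is a degree-1440 Galois extension with Galois group (Z/4392Z)^*. By CRT, (Z/4392Z)^* ≅ (Z/8Z)^* × (Z/9Z)^* × (Z/61Z)^*. Each prime-power unit group is (Z/8Z)^* ≅ Z/2Z × Z/2Z; (Z/9Z)^* ≅ Z/6Z; (Z/61Z)^* ≅ Z/60Z. Hence Gal(Q(zeta_4392)/Q) ≅ Z/2Z × Z/2Z × Z/6Z × Z/60Z.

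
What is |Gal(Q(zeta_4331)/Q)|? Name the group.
|Gal(Q(zeta_4331)/Q)| = phi(4331) = 4200; group ≅ (Z/4331Z)^* ≅ Z/60Z × Z/70Z

The n-th cyclotomic polynomial Φ_4331(x) is the minimal polynomial of zeta_4331 over Q and has degree phi(4331) = 4200. So Q(zeta_4331) is a degree-4200 Galois extension with Galois group (Z/4331Z)^*. By CRT, (Z/4331Z)^* ≅ (Z/61Z)^* × (Z/71Z)^*. Each prime-power unit group is (Z/61Z)^* ≅ Z/60Z; (Z/71Z)^* ≅ Z/70Z. Hence Gal(Q(zeta_4331)/Q) ≅ Z/60Z × Z/70Z.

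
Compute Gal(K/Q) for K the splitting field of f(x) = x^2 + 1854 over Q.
Gal(K/Q) = Z/2Z (cyclic of order 2)

x^2 + 1854 is irreducible over Q since -1854 is not a rational square. The splitting field Q(sqrt(-1854)) has degree 2 over Q, and its unique nontrivial automorphism is sqrt(-1854) ↦ -sqrt(-1854). Hence Gal(Q(sqrt(-1854))/Q) = Z/2Z.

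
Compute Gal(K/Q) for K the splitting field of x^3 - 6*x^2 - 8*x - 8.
Gal(K/Q) = S_3 (symmetric group of order 6)

Compute the discriminant of x^3 + (-6)*x^2 + (-8)*x + (-8): Δ = -11200. Since Δ is not a rational square, the Galois group is not contained in A_3; it must be the full S_3 (irreducibility of the cubic rules out anything smaller).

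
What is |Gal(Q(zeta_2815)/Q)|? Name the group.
|Gal(Q(zeta_2815)/Q)| = phi(2815) = 2248; group ≅ (Z/2815Z)^* ≅ Z/4Z × Z/562Z

The n-th cyclotomic polynomial Φ_2815(x) is the minimal polynomial of zeta_2815 over Q and has degree phi(2815) = 2248. So Q(zeta_2815) is a degree-2248 Galois extension with Galois group (Z/2815Z)^*. By CRT, (Z/2815Z)^* ≅ (Z/5Z)^* × (Z/563Z)^*. Each prime-power unit group is (Z/5Z)^* ≅ Z/4Z; (Z/563Z)^* ≅ Z/562Z. Hence Gal(Q(zeta_2815)/Q) ≅ Z/4Z × Z/562Z.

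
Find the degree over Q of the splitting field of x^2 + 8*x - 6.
[K:Q] = 2

The discriminant of x^2 + (8)*x + (-6) is b^2 - 4c = 64 - (-24) = 88. Since 88 is not a perfect square in Q, the polynomial is irreducible over Q. Its two roots generate a degree-2 extension, so [K:Q] = 2.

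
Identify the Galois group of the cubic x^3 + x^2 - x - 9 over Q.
Gal(K/Q) = S_3 (symmetric group of order 6)

Compute the discriminant of x^3 + (1)*x^2 + (-1)*x + (-9): Δ = -1984. Since Δ is not a rational square, the Galois group is not contained in A_3; it must be the full S_3 (irreducibility of the cubic rules out anything smaller).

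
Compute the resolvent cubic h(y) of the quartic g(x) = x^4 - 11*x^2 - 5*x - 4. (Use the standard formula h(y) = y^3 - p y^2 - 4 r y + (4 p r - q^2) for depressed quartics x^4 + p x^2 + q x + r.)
h(y) = y^3 + 11*y^2 + 16*y + 151

Identify coefficients: p = -11, q = -5, r = -4.
Plug into h(y) = y^3 - p y^2 - 4 r y + (4 p r - q^2):
  h(y) = y^3 - (-11) y^2 - 4*(-4) y + (4*(-11)*(-4) - (-5)^2)
       = y^3 + (11) y^2 + (16) y + (151).
Simplifying: h(y) = y^3 + 11*y^2 + 16*y + 151.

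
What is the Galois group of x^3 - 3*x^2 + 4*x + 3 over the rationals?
Gal(K/Q) = S_3 (symmetric group of order 6)

Compute the discriminant of x^3 + (-3)*x^2 + (4)*x + (3): Δ = -679. Since Δ is not a rational square, the Galois group is not contained in A_3; it must be the full S_3 (irreducibility of the cubic rules out anything smaller).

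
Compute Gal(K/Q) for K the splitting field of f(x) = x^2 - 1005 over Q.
Gal(K/Q) = Z/2Z (cyclic of order 2)

x^2 - 1005 is irreducible over Q since 1005 is not a rational square. The splitting field Q(sqrt(1005)) has degree 2 over Q, and its unique nontrivial automorphism is sqrt(1005) ↦ -sqrt(1005). Hence Gal(Q(sqrt(1005))/Q) = Z/2Z.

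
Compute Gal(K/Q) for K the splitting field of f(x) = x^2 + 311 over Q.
Gal(K/Q) = Z/2Z (cyclic of order 2)

x^2 + 311 is irreducible over Q since -311 is not a rational square. The splitting field Q(sqrt(-311)) has degree 2 over Q, and its unique nontrivial automorphism is sqrt(-311) ↦ -sqrt(-311). Hence Gal(Q(sqrt(-311))/Q) = Z/2Z.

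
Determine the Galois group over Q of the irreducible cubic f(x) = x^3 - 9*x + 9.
Gal(K/Q) = A_3 (cyclic of order 3)

Compute the discriminant of x^3 + (0)*x^2 + (-9)*x + (9): Δ = 729. Since Δ is a perfect square (Δ = 27^2), the Galois group is contained in A_3. Irreducibility forces the group to be transitive on three roots, so Gal = A_3.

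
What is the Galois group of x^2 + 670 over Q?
Gal(K/Q) = Z/2Z (cyclic of order 2)

x^2 + 670 is irreducible over Q since -670 is not a rational square. The splitting field Q(sqrt(-670)) has degree 2 over Q, and its unique nontrivial automorphism is sqrt(-670) ↦ -sqrt(-670). Hence Gal(Q(sqrt(-670))/Q) = Z/2Z.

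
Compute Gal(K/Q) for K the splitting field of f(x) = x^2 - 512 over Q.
Gal(K/Q) = Z/2Z (cyclic of order 2)

x^2 - 512 is irreducible over Q since 512 is not a rational square. The splitting field Q(sqrt(512)) has degree 2 over Q, and its unique nontrivial automorphism is sqrt(512) ↦ -sqrt(512). Hence Gal(Q(sqrt(512))/Q) = Z/2Z.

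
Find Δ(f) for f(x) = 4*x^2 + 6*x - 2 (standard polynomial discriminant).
Δ = 68

For a quadratic a x^2 + b x + c the discriminant is Δ = b^2 - 4ac = (6)^2 - 4*(4)*(-2) = 36 - (-32) = 68.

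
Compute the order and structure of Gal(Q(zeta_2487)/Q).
|Gal(Q(zeta_2487)/Q)| = phi(2487) = 1656; group ≅ (Z/2487Z)^* ≅ Z/2Z × Z/828Z

The n-th cyclotomic polynomial Φ_2487(x) is the minimal polynomial of zeta_2487 over Q and has degree phi(2487) = 1656. So Q(zeta_2487) is a degree-1656 Galois extension with Galois group (Z/2487Z)^*. By CRT, (Z/2487Z)^* ≅ (Z/3Z)^* × (Z/829Z)^*. Each prime-power unit group is (Z/3Z)^* ≅ Z/2Z; (Z/829Z)^* ≅ Z/828Z. Hence Gal(Q(zeta_2487)/Q) ≅ Z/2Z × Z/828Z.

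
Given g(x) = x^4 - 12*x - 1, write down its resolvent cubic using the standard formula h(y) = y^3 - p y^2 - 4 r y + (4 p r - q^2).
h(y) = y^3 + 4*y - 144

Identify coefficients: p = 0, q = -12, r = -1.
Plug into h(y) = y^3 - p y^2 - 4 r y + (4 p r - q^2):
  h(y) = y^3 - (0) y^2 - 4*(-1) y + (4*(0)*(-1) - (-12)^2)
       = y^3 + (0) y^2 + (4) y + (-144).
Simplifying: h(y) = y^3 + 4*y - 144.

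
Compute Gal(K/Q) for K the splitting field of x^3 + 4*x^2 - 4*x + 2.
Gal(K/Q) = S_3 (symmetric group of order 6)

Compute the discriminant of x^3 + (4)*x^2 + (-4)*x + (2): Δ = -684. Since Δ is not a rational square, the Galois group is not contained in A_3; it must be the full S_3 (irreducibility of the cubic rules out anything smaller).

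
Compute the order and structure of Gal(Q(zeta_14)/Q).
|Gal(Q(zeta_14)/Q)| = phi(14) = 6; group ≅ (Z/14Z)^* ≅ Z/6Z

The n-th cyclotomic polynomial Φ_14(x) is the minimal polynomial of zeta_14 over Q and has degree phi(14) = 6. So Q(zeta_14) is a degree-6 Galois extension with Galois group (Z/14Z)^*. By CRT, (Z/14Z)^* ≅ (Z/2Z)^* × (Z/7Z)^*. Each prime-power unit group is (Z/2Z)^* ≅ trivial group (order 1); (Z/7Z)^* ≅ Z/6Z. Hence Gal(Q(zeta_14)/Q) ≅ Z/6Z.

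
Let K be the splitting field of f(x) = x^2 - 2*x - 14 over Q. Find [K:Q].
[K:Q] = 2

The discriminant of x^2 + (-2)*x + (-14) is b^2 - 4c = 4 - (-56) = 60. Since 60 is not a perfect square in Q, the polynomial is irreducible over Q. Its two roots generate a degree-2 extension, so [K:Q] = 2.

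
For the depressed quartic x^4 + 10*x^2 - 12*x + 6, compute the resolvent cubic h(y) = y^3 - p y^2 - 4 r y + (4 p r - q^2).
h(y) = y^3 - 10*y^2 - 24*y + 96

Identify coefficients: p = 10, q = -12, r = 6.
Plug into h(y) = y^3 - p y^2 - 4 r y + (4 p r - q^2):
  h(y) = y^3 - (10) y^2 - 4*(6) y + (4*(10)*(6) - (-12)^2)
       = y^3 + (-10) y^2 + (-24) y + (96).
Simplifying: h(y) = y^3 - 10*y^2 - 24*y + 96.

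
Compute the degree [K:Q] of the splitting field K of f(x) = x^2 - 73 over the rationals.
[K:Q] = 2

The polynomial x^2 - 73 is irreducible over Q since 73 is not a perfect square. Its splitting field is Q(sqrt(73)), which has degree 2 over Q.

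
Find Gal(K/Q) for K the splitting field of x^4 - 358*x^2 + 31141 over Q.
Gal(K/Q) = V_4 (Klein four-group, Z/2Z × Z/2Z)

f factors as (x^2 - 209)(x^2 - 149), so the splitting field is K = Q(sqrt(209), sqrt(149)). The elements 209, 149, 31141 are all non-squares in Q, so sqrt(209) and sqrt(149) generate independent quadratic extensions. Thus [K:Q] = 4 and Gal(K/Q) is generated by the two order-2 automorphisms sqrt(209) ↦ -sqrt(209) and sqrt(149) ↦ -sqrt(149), giving V_4.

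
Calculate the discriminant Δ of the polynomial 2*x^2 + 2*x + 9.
Δ = -68

For a quadratic a x^2 + b x + c the discriminant is Δ = b^2 - 4ac = (2)^2 - 4*(2)*(9) = 4 - (72) = -68.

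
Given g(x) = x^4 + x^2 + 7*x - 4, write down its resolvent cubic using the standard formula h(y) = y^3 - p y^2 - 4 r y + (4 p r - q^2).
h(y) = y^3 - y^2 + 16*y - 65

Identify coefficients: p = 1, q = 7, r = -4.
Plug into h(y) = y^3 - p y^2 - 4 r y + (4 p r - q^2):
  h(y) = y^3 - (1) y^2 - 4*(-4) y + (4*(1)*(-4) - (7)^2)
       = y^3 + (-1) y^2 + (16) y + (-65).
Simplifying: h(y) = y^3 - y^2 + 16*y - 65.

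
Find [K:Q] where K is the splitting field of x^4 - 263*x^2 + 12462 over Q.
[K:Q] = 4

f factors as (x^2 - 201)(x^2 - 62); the splitting field is K = Q(sqrt(201), sqrt(62)). Since 201, 62, and 12462 are all non-squares in Q, the three subfields Q(sqrt(201)), Q(sqrt(62)), Q(sqrt(12462)) are distinct degree-2 extensions, so [K:Q] = 4 (Klein four Galois group).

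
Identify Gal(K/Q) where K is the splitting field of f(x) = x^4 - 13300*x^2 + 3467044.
Gal(K/Q) = Z/2Z (cyclic of order 2)

f factors as (x^2 - 13034)(x^2 - 266), so the splitting field is K = Q(sqrt(13034), sqrt(266)). The squarefree part of 13034 is 266 and the squarefree part of 266 is also 266, so sqrt(13034) and sqrt(266) are both rational multiples of sqrt(266). Hence Q(sqrt(13034)) = Q(sqrt(266)) = Q(sqrt(266)), and the splitting field collapses to a single degree-2 extension with Galois group Z/2Z.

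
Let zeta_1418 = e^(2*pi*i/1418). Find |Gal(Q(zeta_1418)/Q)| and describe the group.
|Gal(Q(zeta_1418)/Q)| = phi(1418) = 708; group ≅ (Z/1418Z)^* ≅ Z/708Z

The n-th cyclotomic polynomial Φ_1418(x) is the minimal polynomial of zeta_1418 over Q and has degree phi(1418) = 708. So Q(zeta_1418) is a degree-708 Galois extension with Galois group (Z/1418Z)^*. By CRT, (Z/1418Z)^* ≅ (Z/2Z)^* × (Z/709Z)^*. Each prime-power unit group is (Z/2Z)^* ≅ trivial group (order 1); (Z/709Z)^* ≅ Z/708Z. Hence Gal(Q(zeta_1418)/Q) ≅ Z/708Z.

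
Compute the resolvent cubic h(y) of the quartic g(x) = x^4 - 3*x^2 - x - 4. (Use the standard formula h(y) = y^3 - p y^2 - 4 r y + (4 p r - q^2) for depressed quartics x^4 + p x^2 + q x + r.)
h(y) = y^3 + 3*y^2 + 16*y + 47

Identify coefficients: p = -3, q = -1, r = -4.
Plug into h(y) = y^3 - p y^2 - 4 r y + (4 p r - q^2):
  h(y) = y^3 - (-3) y^2 - 4*(-4) y + (4*(-3)*(-4) - (-1)^2)
       = y^3 + (3) y^2 + (16) y + (47).
Simplifying: h(y) = y^3 + 3*y^2 + 16*y + 47.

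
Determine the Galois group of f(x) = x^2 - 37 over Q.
Gal(K/Q) = Z/2Z (cyclic of order 2)

x^2 - 37 is irreducible over Q since 37 is not a rational square. The splitting field Q(sqrt(37)) has degree 2 over Q, and its unique nontrivial automorphism is sqrt(37) ↦ -sqrt(37). Hence Gal(Q(sqrt(37))/Q) = Z/2Z.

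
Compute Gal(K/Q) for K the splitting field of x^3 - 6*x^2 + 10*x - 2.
Gal(K/Q) = S_3 (symmetric group of order 6)

Compute the discriminant of x^3 + (-6)*x^2 + (10)*x + (-2): Δ = -76. Since Δ is not a rational square, the Galois group is not contained in A_3; it must be the full S_3 (irreducibility of the cubic rules out anything smaller).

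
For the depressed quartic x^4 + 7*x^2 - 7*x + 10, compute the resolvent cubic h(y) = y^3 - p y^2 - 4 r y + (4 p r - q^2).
h(y) = y^3 - 7*y^2 - 40*y + 231

Identify coefficients: p = 7, q = -7, r = 10.
Plug into h(y) = y^3 - p y^2 - 4 r y + (4 p r - q^2):
  h(y) = y^3 - (7) y^2 - 4*(10) y + (4*(7)*(10) - (-7)^2)
       = y^3 + (-7) y^2 + (-40) y + (231).
Simplifying: h(y) = y^3 - 7*y^2 - 40*y + 231.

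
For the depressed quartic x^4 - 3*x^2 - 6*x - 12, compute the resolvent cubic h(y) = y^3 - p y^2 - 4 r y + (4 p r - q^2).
h(y) = y^3 + 3*y^2 + 48*y + 108

Identify coefficients: p = -3, q = -6, r = -12.
Plug into h(y) = y^3 - p y^2 - 4 r y + (4 p r - q^2):
  h(y) = y^3 - (-3) y^2 - 4*(-12) y + (4*(-3)*(-12) - (-6)^2)
       = y^3 + (3) y^2 + (48) y + (108).
Simplifying: h(y) = y^3 + 3*y^2 + 48*y + 108.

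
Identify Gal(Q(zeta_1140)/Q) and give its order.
|Gal(Q(zeta_1140)/Q)| = phi(1140) = 288; group ≅ (Z/1140Z)^* ≅ Z/2Z × Z/2Z × Z/4Z × Z/18Z

The n-th cyclotomic polynomial Φ_1140(x) is the minimal polynomial of zeta_1140 over Q and has degree phi(1140) = 288. So Q(zeta_1140) is a degree-288 Galois extension with Galois group (Z/1140Z)^*. By CRT, (Z/1140Z)^* ≅ (Z/4Z)^* × (Z/3Z)^* × (Z/5Z)^* × (Z/19Z)^*. Each prime-power unit group is (Z/4Z)^* ≅ Z/2Z; (Z/3Z)^* ≅ Z/2Z; (Z/5Z)^* ≅ Z/4Z; (Z/19Z)^* ≅ Z/18Z. Hence Gal(Q(zeta_1140)/Q) ≅ Z/2Z × Z/2Z × Z/4Z × Z/18Z.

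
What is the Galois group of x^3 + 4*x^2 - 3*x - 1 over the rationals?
Gal(K/Q) = S_3 (symmetric group of order 6)

Compute the discriminant of x^3 + (4)*x^2 + (-3)*x + (-1): Δ = 697. Since Δ is not a rational square, the Galois group is not contained in A_3; it must be the full S_3 (irreducibility of the cubic rules out anything smaller).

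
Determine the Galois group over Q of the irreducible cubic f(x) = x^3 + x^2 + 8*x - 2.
Gal(K/Q) = S_3 (symmetric group of order 6)

Compute the discriminant of x^3 + (1)*x^2 + (8)*x + (-2): Δ = -2372. Since Δ is not a rational square, the Galois group is not contained in A_3; it must be the full S_3 (irreducibility of the cubic rules out anything smaller).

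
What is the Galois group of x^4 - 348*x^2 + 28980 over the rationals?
Gal(K/Q) = V_4 (Klein four-group, Z/2Z × Z/2Z)

f factors as (x^2 - 138)(x^2 - 210), so the splitting field is K = Q(sqrt(138), sqrt(210)). The elements 138, 210, 28980 are all non-squares in Q, so sqrt(138) and sqrt(210) generate independent quadratic extensions. Thus [K:Q] = 4 and Gal(K/Q) is generated by the two order-2 automorphisms sqrt(138) ↦ -sqrt(138) and sqrt(210) ↦ -sqrt(210), giving V_4.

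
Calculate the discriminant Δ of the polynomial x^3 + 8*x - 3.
Δ = -2291

For a depressed cubic x^3 + p x + q the discriminant is Δ = -4 p^3 - 27 q^2 = -4*(8)^3 - 27*(-3)^2 = -2048 - 243 = -2291.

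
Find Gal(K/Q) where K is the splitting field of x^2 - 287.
Gal(K/Q) = Z/2Z (cyclic of order 2)

x^2 - 287 is irreducible over Q since 287 is not a rational square. The splitting field Q(sqrt(287)) has degree 2 over Q, and its unique nontrivial automorphism is sqrt(287) ↦ -sqrt(287). Hence Gal(Q(sqrt(287))/Q) = Z/2Z.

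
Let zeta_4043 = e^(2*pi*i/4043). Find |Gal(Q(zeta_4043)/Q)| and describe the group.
|Gal(Q(zeta_4043)/Q)| = phi(4043) = 3720; group ≅ (Z/4043Z)^* ≅ Z/12Z × Z/310Z

The n-th cyclotomic polynomial Φ_4043(x) is the minimal polynomial of zeta_4043 over Q and has degree phi(4043) = 3720. So Q(zeta_4043) is a degree-3720 Galois extension with Galois group (Z/4043Z)^*. By CRT, (Z/4043Z)^* ≅ (Z/13Z)^* × (Z/311Z)^*. Each prime-power unit group is (Z/13Z)^* ≅ Z/12Z; (Z/311Z)^* ≅ Z/310Z. Hence Gal(Q(zeta_4043)/Q) ≅ Z/12Z × Z/310Z.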